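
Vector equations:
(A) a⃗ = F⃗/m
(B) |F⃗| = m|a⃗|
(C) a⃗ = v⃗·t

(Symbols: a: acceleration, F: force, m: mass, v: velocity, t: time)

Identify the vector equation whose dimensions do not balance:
(C) a⃗ = v⃗·t

(A) a⃗ = F⃗/m: LHS [L T^-2], RHS [L T^-2] ✓ — force (vector) divided by mass (scalar)
(B) |F⃗| = m|a⃗|: LHS [L M T^-2], RHS [L M T^-2] ✓ — magnitudes of vectors are scalars
(C) a⃗ = v⃗·t: LHS [L T^-2], RHS [L] ✗ — acceleration is velocity per time; should be v⃗/t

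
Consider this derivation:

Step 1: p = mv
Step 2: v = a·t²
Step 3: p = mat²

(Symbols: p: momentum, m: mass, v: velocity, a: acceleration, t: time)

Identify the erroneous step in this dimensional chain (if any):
Step 2

Step 1: p = mv → LHS [L M T^-1], RHS [L M T^-1] ✓
Step 2: v = a·t² → LHS [L T^-1], RHS [L] ✗

The first dimensional inconsistency appears in step 2: v = a·t²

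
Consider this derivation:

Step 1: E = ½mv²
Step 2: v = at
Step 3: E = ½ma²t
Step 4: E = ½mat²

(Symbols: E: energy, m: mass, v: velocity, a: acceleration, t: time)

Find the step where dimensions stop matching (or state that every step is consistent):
Step 3

Step 1: E = ½mv² → LHS [L^2 M T^-2], RHS [L^2 M T^-2] ✓
Step 2: v = at → LHS [L T^-1], RHS [L T^-1] ✓
Step 3: E = ½ma²t → LHS [L^2 M T^-2], RHS [L^2 M T^-3] ✗

The first dimensional inconsistency appears in step 3: E = ½ma²t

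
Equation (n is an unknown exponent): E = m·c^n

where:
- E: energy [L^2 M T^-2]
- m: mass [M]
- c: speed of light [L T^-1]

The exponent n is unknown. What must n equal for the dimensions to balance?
n = 2

E has dimensions [L^2 M T^-2]; c has dimensions [L T^-1].
The rest of the RHS has dimensions [M], so c^n must supply [L^2 T^-2].
With n = 2: m·c^2 has dimensions [L^2 M T^-2], matching the LHS ✓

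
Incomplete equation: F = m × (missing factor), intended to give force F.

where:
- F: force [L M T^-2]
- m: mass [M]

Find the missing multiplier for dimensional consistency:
a (acceleration), dimensions [L T^-2]

F has dimensions [L M T^-2] and m has dimensions [M].
The missing factor must have dimensions [L M T^-2] / [M] = [L T^-2], i.e. acceleration (a).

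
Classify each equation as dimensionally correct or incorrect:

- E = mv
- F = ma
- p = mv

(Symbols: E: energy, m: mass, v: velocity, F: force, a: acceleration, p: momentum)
Dimensionally correct: F = ma, p = mv
Dimensionally incorrect: E = mv
Ordered (correct first, then incorrect): F = ma, p = mv, E = mv

- E = mv: LHS [L^2 M T^-2], RHS [L M T^-1] → incorrect ✗
- F = ma: LHS [L M T^-2], RHS [L M T^-2] → correct ✓
- p = mv: LHS [L M T^-1], RHS [L M T^-1] → correct ✓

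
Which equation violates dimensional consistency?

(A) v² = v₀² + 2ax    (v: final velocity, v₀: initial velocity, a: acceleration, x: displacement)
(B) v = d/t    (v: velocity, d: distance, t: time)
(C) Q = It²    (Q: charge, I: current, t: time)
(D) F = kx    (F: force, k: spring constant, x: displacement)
(C) Q = It²

The equation (C) Q = It² is dimensionally incorrect.

LHS (Q): [I T]
RHS (It²): [I T^2] ✗

The dimensions do not match. The other three equations balance.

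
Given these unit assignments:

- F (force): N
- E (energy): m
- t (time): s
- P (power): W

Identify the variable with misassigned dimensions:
E

The variable E (energy) should have units J, not m.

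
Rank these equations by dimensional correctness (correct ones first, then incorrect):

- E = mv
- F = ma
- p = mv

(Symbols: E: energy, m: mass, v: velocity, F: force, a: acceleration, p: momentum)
Dimensionally correct: F = ma, p = mv
Dimensionally incorrect: E = mv
Ordered (correct first, then incorrect): F = ma, p = mv, E = mv

- E = mv: LHS [L^2 M T^-2], RHS [L M T^-1] → incorrect ✗
- F = ma: LHS [L M T^-2], RHS [L M T^-2] → correct ✓
- p = mv: LHS [L M T^-1], RHS [L M T^-1] → correct ✓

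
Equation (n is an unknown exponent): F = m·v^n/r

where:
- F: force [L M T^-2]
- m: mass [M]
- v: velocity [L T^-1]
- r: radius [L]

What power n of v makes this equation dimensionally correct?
n = 2

F has dimensions [L M T^-2]; v has dimensions [L T^-1].
The rest of the RHS has dimensions [L^-1 M], so v^n must supply [L^2 T^-2].
With n = 2: m·v^2/r has dimensions [L M T^-2], matching the LHS ✓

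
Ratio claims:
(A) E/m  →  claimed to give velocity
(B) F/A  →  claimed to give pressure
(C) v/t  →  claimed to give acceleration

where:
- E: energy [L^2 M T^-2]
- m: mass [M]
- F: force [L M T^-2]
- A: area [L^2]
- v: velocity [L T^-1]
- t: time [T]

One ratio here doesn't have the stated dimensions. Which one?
(A) E/m does not give velocity

(A) E/m: [L^2 T^-2] ≠ velocity [L T^-1] ✗
(B) F/A: [L^-1 M T^-2] = pressure [L^-1 M T^-2] ✓
(C) v/t: [L T^-2] = acceleration [L T^-2] ✓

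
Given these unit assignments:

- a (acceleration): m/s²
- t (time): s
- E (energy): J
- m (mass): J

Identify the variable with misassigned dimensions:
m

The variable m (mass) should have units kg, not J.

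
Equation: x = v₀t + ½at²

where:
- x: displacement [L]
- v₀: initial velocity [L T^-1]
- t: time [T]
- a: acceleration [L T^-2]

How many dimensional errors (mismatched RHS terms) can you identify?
0

LHS x: [L]
- v₀t: [L] ✓
- ½at²: [L] ✓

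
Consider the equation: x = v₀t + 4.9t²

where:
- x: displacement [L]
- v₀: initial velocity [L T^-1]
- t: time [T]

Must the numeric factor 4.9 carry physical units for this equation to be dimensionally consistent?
Yes

x has dimensions [L], while t² alone has dimensions [T^2]. For the equation to balance, the factor 4.9 must carry dimensions [L T^-2] — it is a dimensional constant (a numerical value of a physical quantity with its units suppressed), not a pure number.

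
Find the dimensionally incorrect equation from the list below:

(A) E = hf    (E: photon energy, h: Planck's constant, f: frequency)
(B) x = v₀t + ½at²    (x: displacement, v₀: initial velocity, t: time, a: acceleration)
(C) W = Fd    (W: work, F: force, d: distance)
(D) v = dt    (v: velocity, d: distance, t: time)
(D) v = dt

The equation (D) v = dt is dimensionally incorrect.

LHS (v): [L T^-1]
RHS (dt): [L T] ✗

The dimensions do not match. The other three equations balance.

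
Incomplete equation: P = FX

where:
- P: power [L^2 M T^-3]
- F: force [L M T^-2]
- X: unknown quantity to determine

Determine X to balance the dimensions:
X = v (velocity), dimensions [L T^-1]

P has dimensions [L^2 M T^-3]; the rest of the RHS (F) has dimensions [L M T^-2].
So X must have dimensions [L T^-1] — X = v (velocity).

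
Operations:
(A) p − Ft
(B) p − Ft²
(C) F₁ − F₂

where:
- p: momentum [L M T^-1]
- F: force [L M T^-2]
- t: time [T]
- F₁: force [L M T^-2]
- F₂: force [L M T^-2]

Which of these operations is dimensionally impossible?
(B) p − Ft²

(A) p − Ft: p [L M T^-1] and Ft [L M T^-1] — same dimensions ✓
(B) p − Ft²: p [L M T^-1] and Ft² [L M] — different dimensions cannot be added/subtracted ✗
(C) F₁ − F₂: F₁ [L M T^-2] and F₂ [L M T^-2] — same dimensions ✓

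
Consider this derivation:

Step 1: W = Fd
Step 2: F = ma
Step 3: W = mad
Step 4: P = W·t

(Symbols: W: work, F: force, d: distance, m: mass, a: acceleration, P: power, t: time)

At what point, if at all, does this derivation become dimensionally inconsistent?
Step 4

Step 1: W = Fd → LHS [L^2 M T^-2], RHS [L^2 M T^-2] ✓
Step 2: F = ma → LHS [L M T^-2], RHS [L M T^-2] ✓
Step 3: W = mad → LHS [L^2 M T^-2], RHS [L^2 M T^-2] ✓
Step 4: P = W·t → LHS [L^2 M T^-3], RHS [L^2 M T^-1] ✗

The first dimensional inconsistency appears in step 4: P = W·t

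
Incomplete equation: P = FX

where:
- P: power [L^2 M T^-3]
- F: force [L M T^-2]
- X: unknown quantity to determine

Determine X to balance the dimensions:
X = v (velocity), dimensions [L T^-1]

P has dimensions [L^2 M T^-3]; the rest of the RHS (F) has dimensions [L M T^-2].
So X must have dimensions [L T^-1] — X = v (velocity).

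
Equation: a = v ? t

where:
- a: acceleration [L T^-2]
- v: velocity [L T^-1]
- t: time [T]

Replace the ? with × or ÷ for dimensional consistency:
division (÷): a = v ÷ t

a [L T^-2]; v [L T^-1]; t [T].
v × t → [L] ✗
v ÷ t → [L T^-2] ✓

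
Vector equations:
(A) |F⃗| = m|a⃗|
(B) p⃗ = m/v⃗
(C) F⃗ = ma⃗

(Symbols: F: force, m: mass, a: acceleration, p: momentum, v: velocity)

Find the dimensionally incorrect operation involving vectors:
(B) p⃗ = m/v⃗

(A) |F⃗| = m|a⃗|: LHS [L M T^-2], RHS [L M T^-2] ✓ — magnitudes of vectors are scalars
(B) p⃗ = m/v⃗: LHS [L M T^-1], RHS [L^-1 M T] ✗ — momentum is mass times velocity; should be mv⃗ (and division by a vector is undefined)
(C) F⃗ = ma⃗: LHS [L M T^-2], RHS [L M T^-2] ✓ — Force and acceleration are vectors, mass is a scalar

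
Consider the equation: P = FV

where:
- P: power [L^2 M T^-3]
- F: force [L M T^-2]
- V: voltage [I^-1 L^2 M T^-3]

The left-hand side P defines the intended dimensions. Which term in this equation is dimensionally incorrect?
The right-hand side term FV

P has dimensions [L^2 M T^-3], but FV has dimensions [I^-1 L^3 M^2 T^-5], so the term FV is dimensionally wrong for P.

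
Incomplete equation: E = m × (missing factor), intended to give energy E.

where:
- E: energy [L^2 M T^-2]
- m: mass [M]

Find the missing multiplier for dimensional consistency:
v² (velocity squared), dimensions [L^2 T^-2]

E has dimensions [L^2 M T^-2] and m has dimensions [M].
The missing factor must have dimensions [L^2 M T^-2] / [M] = [L^2 T^-2], i.e. velocity squared (v²).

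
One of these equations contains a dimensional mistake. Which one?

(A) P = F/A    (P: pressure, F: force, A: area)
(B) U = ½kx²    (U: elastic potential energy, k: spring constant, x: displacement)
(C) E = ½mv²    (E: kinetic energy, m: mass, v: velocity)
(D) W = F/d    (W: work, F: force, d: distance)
(D) W = F/d

The equation (D) W = F/d is dimensionally incorrect.

LHS (W): [L^2 M T^-2]
RHS (F/d): [M T^-2] ✗

The dimensions do not match. The other three equations balance.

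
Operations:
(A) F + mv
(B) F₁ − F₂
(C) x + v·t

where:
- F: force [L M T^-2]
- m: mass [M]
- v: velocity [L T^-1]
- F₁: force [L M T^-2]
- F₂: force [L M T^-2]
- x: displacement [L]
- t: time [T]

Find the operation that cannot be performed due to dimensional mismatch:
(A) F + mv

(A) F + mv: F [L M T^-2] and mv [L M T^-1] — different dimensions cannot be added/subtracted ✗
(B) F₁ − F₂: F₁ [L M T^-2] and F₂ [L M T^-2] — same dimensions ✓
(C) x + v·t: x [L] and v·t [L] — same dimensions ✓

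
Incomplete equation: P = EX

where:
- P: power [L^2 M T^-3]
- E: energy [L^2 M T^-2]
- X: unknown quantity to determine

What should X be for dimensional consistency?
X = f (inverse time / frequency (1/t)), dimensions [T^-1]

P has dimensions [L^2 M T^-3]; the rest of the RHS (E) has dimensions [L^2 M T^-2].
So X must have dimensions [T^-1] — X = f (inverse time / frequency (1/t)).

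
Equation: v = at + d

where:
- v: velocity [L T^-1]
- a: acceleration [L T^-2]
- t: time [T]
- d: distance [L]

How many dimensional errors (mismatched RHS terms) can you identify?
1

LHS v: [L T^-1]
- at: [L T^-1] ✓
- d: [L] ✗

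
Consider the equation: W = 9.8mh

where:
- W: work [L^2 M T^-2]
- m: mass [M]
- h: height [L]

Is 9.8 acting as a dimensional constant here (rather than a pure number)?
Yes

W has dimensions [L^2 M T^-2], while mh alone has dimensions [L M]. For the equation to balance, the factor 9.8 must carry dimensions [L T^-2] — it is a dimensional constant (a numerical value of a physical quantity with its units suppressed), not a pure number.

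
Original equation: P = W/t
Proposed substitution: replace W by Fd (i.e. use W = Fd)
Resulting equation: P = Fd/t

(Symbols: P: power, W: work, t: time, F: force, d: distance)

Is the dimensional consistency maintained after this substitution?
Yes

[W] = [L^2 M T^-2] and [Fd] = [L^2 M T^-2]. These match, so the substitution replaces a quantity by one of the same dimensions and the result P = Fd/t has LHS [L^2 M T^-3] vs RHS [L^2 M T^-3] — still consistent.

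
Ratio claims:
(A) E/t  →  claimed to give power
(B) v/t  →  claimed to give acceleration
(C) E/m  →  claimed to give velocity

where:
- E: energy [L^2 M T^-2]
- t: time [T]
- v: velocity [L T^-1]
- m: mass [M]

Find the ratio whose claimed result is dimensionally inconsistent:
(C) E/m does not give velocity

(A) E/t: [L^2 M T^-3] = power [L^2 M T^-3] ✓
(B) v/t: [L T^-2] = acceleration [L T^-2] ✓
(C) E/m: [L^2 T^-2] ≠ velocity [L T^-1] ✗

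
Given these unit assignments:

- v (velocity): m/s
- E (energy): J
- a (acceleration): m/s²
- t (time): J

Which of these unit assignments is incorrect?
t

The variable t (time) should have units s, not J.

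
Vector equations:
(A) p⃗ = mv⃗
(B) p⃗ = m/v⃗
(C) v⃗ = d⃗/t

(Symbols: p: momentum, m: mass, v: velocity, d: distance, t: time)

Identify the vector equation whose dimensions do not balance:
(B) p⃗ = m/v⃗

(A) p⃗ = mv⃗: LHS [L M T^-1], RHS [L M T^-1] ✓ — mass (scalar) times velocity (vector)
(B) p⃗ = m/v⃗: LHS [L M T^-1], RHS [L^-1 M T] ✗ — momentum is mass times velocity; should be mv⃗ (and division by a vector is undefined)
(C) v⃗ = d⃗/t: LHS [L T^-1], RHS [L T^-1] ✓ — displacement (vector) divided by time (scalar)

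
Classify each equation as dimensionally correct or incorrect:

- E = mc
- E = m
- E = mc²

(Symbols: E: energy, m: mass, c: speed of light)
Dimensionally correct: E = mc²
Dimensionally incorrect: E = mc, E = m
Ordered (correct first, then incorrect): E = mc², E = mc, E = m

- E = mc: LHS [L^2 M T^-2], RHS [L M T^-1] → incorrect ✗
- E = m: LHS [L^2 M T^-2], RHS [M] → incorrect ✗
- E = mc²: LHS [L^2 M T^-2], RHS [L^2 M T^-2] → correct ✓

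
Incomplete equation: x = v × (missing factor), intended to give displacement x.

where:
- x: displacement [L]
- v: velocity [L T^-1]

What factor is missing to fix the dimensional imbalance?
t (time), dimensions [T]

x has dimensions [L] and v has dimensions [L T^-1].
The missing factor must have dimensions [L] / [L T^-1] = [T], i.e. time (t).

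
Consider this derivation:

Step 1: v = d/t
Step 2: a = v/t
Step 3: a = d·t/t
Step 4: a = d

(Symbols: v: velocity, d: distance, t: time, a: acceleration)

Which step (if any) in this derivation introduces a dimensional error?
Step 3

Step 1: v = d/t → LHS [L T^-1], RHS [L T^-1] ✓
Step 2: a = v/t → LHS [L T^-2], RHS [L T^-2] ✓
Step 3: a = d·t/t → LHS [L T^-2], RHS [L] ✗

The first dimensional inconsistency appears in step 3: a = d·t/t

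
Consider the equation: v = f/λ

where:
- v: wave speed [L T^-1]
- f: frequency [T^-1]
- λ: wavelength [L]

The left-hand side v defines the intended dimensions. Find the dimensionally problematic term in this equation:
The right-hand side term f/λ

v has dimensions [L T^-1], but f/λ has dimensions [L^-1 T^-1], so the term f/λ is dimensionally wrong for v.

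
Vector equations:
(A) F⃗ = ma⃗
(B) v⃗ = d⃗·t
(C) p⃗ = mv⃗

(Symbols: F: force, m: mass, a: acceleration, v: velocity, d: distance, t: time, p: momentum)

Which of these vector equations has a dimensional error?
(B) v⃗ = d⃗·t

(A) F⃗ = ma⃗: LHS [L M T^-2], RHS [L M T^-2] ✓ — Force and acceleration are vectors, mass is a scalar
(B) v⃗ = d⃗·t: LHS [L T^-1], RHS [L T] ✗ — velocity is displacement per time; should be d⃗/t
(C) p⃗ = mv⃗: LHS [L M T^-1], RHS [L M T^-1] ✓ — mass (scalar) times velocity (vector)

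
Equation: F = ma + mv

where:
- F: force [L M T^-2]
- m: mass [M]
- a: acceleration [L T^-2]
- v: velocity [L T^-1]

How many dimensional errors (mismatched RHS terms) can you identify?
1

LHS F: [L M T^-2]
- ma: [L M T^-2] ✓
- mv: [L M T^-1] ✗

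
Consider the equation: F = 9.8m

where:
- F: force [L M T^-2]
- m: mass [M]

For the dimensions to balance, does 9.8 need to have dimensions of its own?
Yes

F has dimensions [L M T^-2], while m alone has dimensions [M]. For the equation to balance, the factor 9.8 must carry dimensions [L T^-2] — it is a dimensional constant (a numerical value of a physical quantity with its units suppressed), not a pure number.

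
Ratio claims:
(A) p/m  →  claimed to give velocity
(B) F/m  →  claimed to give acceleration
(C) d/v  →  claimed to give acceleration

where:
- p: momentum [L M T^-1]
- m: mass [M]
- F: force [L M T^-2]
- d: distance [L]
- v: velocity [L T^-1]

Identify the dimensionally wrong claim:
(C) d/v does not give acceleration

(A) p/m: [L T^-1] = velocity [L T^-1] ✓
(B) F/m: [L T^-2] = acceleration [L T^-2] ✓
(C) d/v: [T] ≠ acceleration [L T^-2] ✗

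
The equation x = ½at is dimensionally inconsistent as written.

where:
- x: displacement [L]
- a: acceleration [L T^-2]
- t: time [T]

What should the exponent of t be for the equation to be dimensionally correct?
The exponent of t should be 2: x = ½at^2

The LHS x has dimensions [L]; t has dimensions [T].
As written, the RHS ½at (exponent 1 on t) has dimensions [L T^-1], which does not match.
With exponent 2, the RHS ½at^2 has dimensions [L], matching the LHS.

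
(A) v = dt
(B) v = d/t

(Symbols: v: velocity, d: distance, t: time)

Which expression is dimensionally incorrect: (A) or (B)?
(A)

(A) v = dt: LHS [L T^-1], RHS [L T] ✗
(B) v = d/t: LHS [L T^-1], RHS [L T^-1] ✓

Expression (A) v = dt is dimensionally incorrect.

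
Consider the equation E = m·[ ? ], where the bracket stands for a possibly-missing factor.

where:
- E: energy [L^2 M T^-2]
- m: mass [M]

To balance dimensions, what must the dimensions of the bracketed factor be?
[L^2 T^-2] — velocity squared (e.g. v²)

E has dimensions [L^2 M T^-2]; m has dimensions [M].
The bracketed factor must supply [L^2 M T^-2] / [M] = [L^2 T^-2].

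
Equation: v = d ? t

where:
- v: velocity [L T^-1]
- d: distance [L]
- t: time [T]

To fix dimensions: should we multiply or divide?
division (÷): v = d ÷ t

v [L T^-1]; d [L]; t [T].
d × t → [L T] ✗
d ÷ t → [L T^-1] ✓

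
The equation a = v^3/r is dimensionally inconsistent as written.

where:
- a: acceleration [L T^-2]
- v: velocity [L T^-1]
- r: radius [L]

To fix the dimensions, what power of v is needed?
The exponent of v should be 2: a = v^2/r

The LHS a has dimensions [L T^-2]; v has dimensions [L T^-1].
As written, the RHS v^3/r (exponent 3 on v) has dimensions [L^2 T^-3], which does not match.
With exponent 2, the RHS v^2/r has dimensions [L T^-2], matching the LHS.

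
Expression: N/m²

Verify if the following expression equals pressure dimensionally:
Yes

The expression N/m² has dimensions [L^-1 M T^-2], which is exactly pressure [L^-1 M T^-2].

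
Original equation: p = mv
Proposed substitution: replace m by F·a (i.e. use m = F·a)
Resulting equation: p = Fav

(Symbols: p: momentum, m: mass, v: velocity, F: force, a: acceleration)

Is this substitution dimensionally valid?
No

[m] = [M] and [F·a] = [L^2 M T^-4]. These differ, so the substitution replaces a quantity by one of different dimensions and the result p = Fav has LHS [L M T^-1] vs RHS [L^3 M T^-5] — inconsistent.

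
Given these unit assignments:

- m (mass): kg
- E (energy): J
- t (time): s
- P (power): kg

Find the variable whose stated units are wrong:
P

The variable P (power) should have units W, not kg.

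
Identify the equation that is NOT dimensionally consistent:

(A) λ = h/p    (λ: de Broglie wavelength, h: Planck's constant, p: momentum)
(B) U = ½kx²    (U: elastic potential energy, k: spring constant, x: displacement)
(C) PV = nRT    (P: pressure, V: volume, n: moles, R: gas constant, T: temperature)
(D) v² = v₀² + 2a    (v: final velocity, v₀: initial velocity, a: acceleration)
(D) v² = v₀² + 2a

The equation (D) v² = v₀² + 2a is dimensionally incorrect.

LHS (v²): [L^2 T^-2]
RHS terms:
  - v₀²: [L^2 T^-2] ✓
  - 2a: [L T^-2] ✗ (does not match LHS)

The dimensions do not match. The other three equations balance.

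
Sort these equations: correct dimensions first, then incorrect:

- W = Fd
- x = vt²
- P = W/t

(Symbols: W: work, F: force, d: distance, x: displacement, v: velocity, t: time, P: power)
Dimensionally correct: W = Fd, P = W/t
Dimensionally incorrect: x = vt²
Ordered (correct first, then incorrect): W = Fd, P = W/t, x = vt²

- W = Fd: LHS [L^2 M T^-2], RHS [L^2 M T^-2] → correct ✓
- x = vt²: LHS [L], RHS [L T] → incorrect ✗
- P = W/t: LHS [L^2 M T^-3], RHS [L^2 M T^-3] → correct ✓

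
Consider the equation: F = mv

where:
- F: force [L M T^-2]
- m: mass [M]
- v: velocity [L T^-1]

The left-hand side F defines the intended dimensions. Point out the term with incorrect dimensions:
The right-hand side term mv

F has dimensions [L M T^-2], but mv has dimensions [L M T^-1], so the term mv is dimensionally wrong for F.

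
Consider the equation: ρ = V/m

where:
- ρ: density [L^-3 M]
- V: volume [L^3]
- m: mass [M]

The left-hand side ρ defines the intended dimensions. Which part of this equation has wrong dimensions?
The right-hand side term V/m

ρ has dimensions [L^-3 M], but V/m has dimensions [L^3 M^-1], so the term V/m is dimensionally wrong for ρ.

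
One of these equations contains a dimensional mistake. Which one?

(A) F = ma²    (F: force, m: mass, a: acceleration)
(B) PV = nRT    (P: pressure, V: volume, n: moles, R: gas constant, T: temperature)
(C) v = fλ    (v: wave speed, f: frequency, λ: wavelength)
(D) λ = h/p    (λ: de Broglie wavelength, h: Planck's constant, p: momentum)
(A) F = ma²

The equation (A) F = ma² is dimensionally incorrect.

LHS (F): [L M T^-2]
RHS (ma²): [L^2 M T^-4] ✗

The dimensions do not match. The other three equations balance.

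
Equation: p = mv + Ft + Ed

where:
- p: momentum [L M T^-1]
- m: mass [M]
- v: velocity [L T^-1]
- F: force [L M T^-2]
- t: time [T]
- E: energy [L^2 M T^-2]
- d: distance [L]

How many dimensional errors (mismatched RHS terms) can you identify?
1

LHS p: [L M T^-1]
- mv: [L M T^-1] ✓
- Ft: [L M T^-1] ✓
- Ed: [L^3 M T^-2] ✗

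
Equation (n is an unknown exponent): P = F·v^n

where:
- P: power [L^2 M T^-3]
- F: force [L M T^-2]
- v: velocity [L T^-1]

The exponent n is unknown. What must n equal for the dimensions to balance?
n = 1

P has dimensions [L^2 M T^-3]; v has dimensions [L T^-1].
The rest of the RHS has dimensions [L M T^-2], so v^n must supply [L T^-1].
With n = 1: F·v^1 has dimensions [L^2 M T^-3], matching the LHS ✓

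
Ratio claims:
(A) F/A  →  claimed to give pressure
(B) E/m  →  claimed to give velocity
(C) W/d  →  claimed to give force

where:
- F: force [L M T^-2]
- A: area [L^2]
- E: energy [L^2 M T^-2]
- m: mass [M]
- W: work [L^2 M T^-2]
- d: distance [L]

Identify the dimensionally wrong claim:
(B) E/m does not give velocity

(A) F/A: [L^-1 M T^-2] = pressure [L^-1 M T^-2] ✓
(B) E/m: [L^2 T^-2] ≠ velocity [L T^-1] ✗
(C) W/d: [L M T^-2] = force [L M T^-2] ✓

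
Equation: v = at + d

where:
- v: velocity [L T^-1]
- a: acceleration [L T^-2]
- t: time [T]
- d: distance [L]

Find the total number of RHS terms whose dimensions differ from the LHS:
1

LHS v: [L T^-1]
- at: [L T^-1] ✓
- d: [L] ✗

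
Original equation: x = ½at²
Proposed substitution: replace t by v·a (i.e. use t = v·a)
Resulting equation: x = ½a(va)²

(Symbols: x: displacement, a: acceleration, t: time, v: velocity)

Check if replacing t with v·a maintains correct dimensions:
No

[t] = [T] and [v·a] = [L^2 T^-3]. These differ, so the substitution replaces a quantity by one of different dimensions and the result x = ½a(va)² has LHS [L] vs RHS [L^5 T^-8] — inconsistent.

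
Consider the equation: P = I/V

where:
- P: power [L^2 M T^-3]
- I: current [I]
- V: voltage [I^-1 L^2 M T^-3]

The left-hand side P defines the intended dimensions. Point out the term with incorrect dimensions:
The right-hand side term I/V

P has dimensions [L^2 M T^-3], but I/V has dimensions [I^2 L^-2 M^-1 T^3], so the term I/V is dimensionally wrong for P.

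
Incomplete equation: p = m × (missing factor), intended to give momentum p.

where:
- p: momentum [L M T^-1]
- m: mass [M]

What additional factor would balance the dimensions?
v (velocity), dimensions [L T^-1]

p has dimensions [L M T^-1] and m has dimensions [M].
The missing factor must have dimensions [L M T^-1] / [M] = [L T^-1], i.e. velocity (v).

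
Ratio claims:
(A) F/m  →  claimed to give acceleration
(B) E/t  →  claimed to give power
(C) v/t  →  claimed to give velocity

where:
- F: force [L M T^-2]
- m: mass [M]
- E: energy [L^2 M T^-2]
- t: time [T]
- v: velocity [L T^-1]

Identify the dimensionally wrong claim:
(C) v/t does not give velocity

(A) F/m: [L T^-2] = acceleration [L T^-2] ✓
(B) E/t: [L^2 M T^-3] = power [L^2 M T^-3] ✓
(C) v/t: [L T^-2] ≠ velocity [L T^-1] ✗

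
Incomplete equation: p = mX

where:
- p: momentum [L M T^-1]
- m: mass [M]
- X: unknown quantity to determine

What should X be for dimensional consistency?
X = v (velocity), dimensions [L T^-1]

p has dimensions [L M T^-1]; the rest of the RHS (m) has dimensions [M].
So X must have dimensions [L T^-1] — X = v (velocity).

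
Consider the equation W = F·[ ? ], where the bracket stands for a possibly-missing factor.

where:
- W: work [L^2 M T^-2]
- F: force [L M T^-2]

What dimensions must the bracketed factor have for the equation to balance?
[L] — length (e.g. a distance d)

W has dimensions [L^2 M T^-2]; F has dimensions [L M T^-2].
The bracketed factor must supply [L^2 M T^-2] / [L M T^-2] = [L].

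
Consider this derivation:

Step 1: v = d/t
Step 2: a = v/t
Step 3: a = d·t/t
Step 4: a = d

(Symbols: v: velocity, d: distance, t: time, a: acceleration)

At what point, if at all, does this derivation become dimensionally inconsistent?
Step 3

Step 1: v = d/t → LHS [L T^-1], RHS [L T^-1] ✓
Step 2: a = v/t → LHS [L T^-2], RHS [L T^-2] ✓
Step 3: a = d·t/t → LHS [L T^-2], RHS [L] ✗

The first dimensional inconsistency appears in step 3: a = d·t/t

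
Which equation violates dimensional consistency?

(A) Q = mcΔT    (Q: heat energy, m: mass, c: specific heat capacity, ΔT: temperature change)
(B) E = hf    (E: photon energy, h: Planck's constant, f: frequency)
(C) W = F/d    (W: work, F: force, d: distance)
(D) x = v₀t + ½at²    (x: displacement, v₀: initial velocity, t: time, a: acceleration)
(C) W = F/d

The equation (C) W = F/d is dimensionally incorrect.

LHS (W): [L^2 M T^-2]
RHS (F/d): [M T^-2] ✗

The dimensions do not match. The other three equations balance.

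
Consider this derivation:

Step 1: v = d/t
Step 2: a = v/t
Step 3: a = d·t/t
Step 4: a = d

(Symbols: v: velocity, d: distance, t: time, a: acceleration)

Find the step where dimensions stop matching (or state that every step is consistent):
Step 3

Step 1: v = d/t → LHS [L T^-1], RHS [L T^-1] ✓
Step 2: a = v/t → LHS [L T^-2], RHS [L T^-2] ✓
Step 3: a = d·t/t → LHS [L T^-2], RHS [L] ✗

The first dimensional inconsistency appears in step 3: a = d·t/t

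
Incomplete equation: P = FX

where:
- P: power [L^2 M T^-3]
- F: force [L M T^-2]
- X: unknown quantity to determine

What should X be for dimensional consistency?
X = v (velocity), dimensions [L T^-1]

P has dimensions [L^2 M T^-3]; the rest of the RHS (F) has dimensions [L M T^-2].
So X must have dimensions [L T^-1] — X = v (velocity).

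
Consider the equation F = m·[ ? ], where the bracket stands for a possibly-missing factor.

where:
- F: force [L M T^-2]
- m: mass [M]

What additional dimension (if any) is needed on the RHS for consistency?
[L T^-2] — acceleration (e.g. a)

F has dimensions [L M T^-2]; m has dimensions [M].
The bracketed factor must supply [L M T^-2] / [M] = [L T^-2].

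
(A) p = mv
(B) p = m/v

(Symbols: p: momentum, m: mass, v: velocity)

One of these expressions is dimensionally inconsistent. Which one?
(B)

(A) p = mv: LHS [L M T^-1], RHS [L M T^-1] ✓
(B) p = m/v: LHS [L M T^-1], RHS [L^-1 M T] ✗

Expression (B) p = m/v is dimensionally incorrect.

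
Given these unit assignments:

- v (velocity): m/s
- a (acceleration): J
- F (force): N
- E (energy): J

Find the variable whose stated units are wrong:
a

The variable a (acceleration) should have units m/s², not J.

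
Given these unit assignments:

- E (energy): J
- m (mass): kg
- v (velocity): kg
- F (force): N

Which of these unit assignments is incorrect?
v

The variable v (velocity) should have units m/s, not kg.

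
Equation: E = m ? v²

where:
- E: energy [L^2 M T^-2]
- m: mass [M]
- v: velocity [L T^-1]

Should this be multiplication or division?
multiplication (×): E = m × v²

E [L^2 M T^-2]; m [M]; v² [L^2 T^-2].
m × v² → [L^2 M T^-2] ✓
m ÷ v² → [L^-2 M T^2] ✗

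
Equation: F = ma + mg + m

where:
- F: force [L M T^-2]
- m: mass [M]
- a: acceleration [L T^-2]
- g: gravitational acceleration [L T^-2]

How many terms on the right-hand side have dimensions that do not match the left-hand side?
1

LHS F: [L M T^-2]
- ma: [L M T^-2] ✓
- mg: [L M T^-2] ✓
- m: [M] ✗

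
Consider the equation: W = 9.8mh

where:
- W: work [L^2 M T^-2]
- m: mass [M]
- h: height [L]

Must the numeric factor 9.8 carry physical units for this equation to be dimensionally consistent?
Yes

W has dimensions [L^2 M T^-2], while mh alone has dimensions [L M]. For the equation to balance, the factor 9.8 must carry dimensions [L T^-2] — it is a dimensional constant (a numerical value of a physical quantity with its units suppressed), not a pure number.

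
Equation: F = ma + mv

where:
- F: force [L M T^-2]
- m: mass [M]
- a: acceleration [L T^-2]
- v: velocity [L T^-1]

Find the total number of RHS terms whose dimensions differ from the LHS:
1

LHS F: [L M T^-2]
- ma: [L M T^-2] ✓
- mv: [L M T^-1] ✗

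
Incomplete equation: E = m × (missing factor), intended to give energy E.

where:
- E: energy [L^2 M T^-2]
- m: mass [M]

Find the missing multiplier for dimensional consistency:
v² (velocity squared), dimensions [L^2 T^-2]

E has dimensions [L^2 M T^-2] and m has dimensions [M].
The missing factor must have dimensions [L^2 M T^-2] / [M] = [L^2 T^-2], i.e. velocity squared (v²).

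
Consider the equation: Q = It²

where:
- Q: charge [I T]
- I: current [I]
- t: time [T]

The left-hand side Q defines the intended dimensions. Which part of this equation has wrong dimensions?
The right-hand side term It²

Q has dimensions [I T], but It² has dimensions [I T^2], so the term It² is dimensionally wrong for Q.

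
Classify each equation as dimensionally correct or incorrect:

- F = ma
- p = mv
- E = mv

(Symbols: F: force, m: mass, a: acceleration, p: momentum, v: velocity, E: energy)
Dimensionally correct: F = ma, p = mv
Dimensionally incorrect: E = mv
Ordered (correct first, then incorrect): F = ma, p = mv, E = mv

- F = ma: LHS [L M T^-2], RHS [L M T^-2] → correct ✓
- p = mv: LHS [L M T^-1], RHS [L M T^-1] → correct ✓
- E = mv: LHS [L^2 M T^-2], RHS [L M T^-1] → incorrect ✗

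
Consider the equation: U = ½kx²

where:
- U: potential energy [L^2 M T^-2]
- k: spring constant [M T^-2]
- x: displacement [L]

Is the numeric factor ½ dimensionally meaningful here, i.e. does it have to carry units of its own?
No

U has dimensions [L^2 M T^-2] and kx² already has dimensions [L^2 M T^-2], so the equation balances without ½ contributing any dimensions. ½ is a pure (dimensionless) number; changing or removing it would not affect dimensional consistency.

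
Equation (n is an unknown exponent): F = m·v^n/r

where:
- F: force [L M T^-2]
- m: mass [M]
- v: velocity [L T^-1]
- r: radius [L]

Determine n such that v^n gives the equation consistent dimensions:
n = 2

F has dimensions [L M T^-2]; v has dimensions [L T^-1].
The rest of the RHS has dimensions [L^-1 M], so v^n must supply [L^2 T^-2].
With n = 2: m·v^2/r has dimensions [L M T^-2], matching the LHS ✓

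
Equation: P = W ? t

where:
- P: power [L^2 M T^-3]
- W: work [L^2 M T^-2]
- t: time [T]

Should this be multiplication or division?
division (÷): P = W ÷ t

P [L^2 M T^-3]; W [L^2 M T^-2]; t [T].
W × t → [L^2 M T^-1] ✗
W ÷ t → [L^2 M T^-3] ✓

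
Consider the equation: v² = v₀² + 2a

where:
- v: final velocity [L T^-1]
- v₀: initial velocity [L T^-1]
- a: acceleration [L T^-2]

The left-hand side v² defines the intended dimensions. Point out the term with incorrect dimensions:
The term 2a

Checking each RHS term against the LHS:
- v₀²: [L^2 T^-2] — matches v² [L^2 T^-2] ✓
- 2a: [L T^-2] — does NOT match v² [L^2 T^-2] ✗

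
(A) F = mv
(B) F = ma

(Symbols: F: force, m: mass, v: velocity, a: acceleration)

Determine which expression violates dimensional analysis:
(A)

(A) F = mv: LHS [L M T^-2], RHS [L M T^-1] ✗
(B) F = ma: LHS [L M T^-2], RHS [L M T^-2] ✓

Expression (A) F = mv is dimensionally incorrect.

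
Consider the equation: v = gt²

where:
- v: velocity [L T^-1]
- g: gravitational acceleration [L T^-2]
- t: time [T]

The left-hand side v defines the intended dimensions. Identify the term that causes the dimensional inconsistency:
The right-hand side term gt²

v has dimensions [L T^-1], but gt² has dimensions [L], so the term gt² is dimensionally wrong for v.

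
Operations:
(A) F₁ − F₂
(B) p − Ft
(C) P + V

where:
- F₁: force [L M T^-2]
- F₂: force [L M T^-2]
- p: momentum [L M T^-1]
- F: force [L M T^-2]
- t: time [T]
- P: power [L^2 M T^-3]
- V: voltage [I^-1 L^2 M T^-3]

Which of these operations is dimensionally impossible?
(C) P + V

(A) F₁ − F₂: F₁ [L M T^-2] and F₂ [L M T^-2] — same dimensions ✓
(B) p − Ft: p [L M T^-1] and Ft [L M T^-1] — same dimensions ✓
(C) P + V: P [L^2 M T^-3] and V [I^-1 L^2 M T^-3] — different dimensions cannot be added/subtracted ✗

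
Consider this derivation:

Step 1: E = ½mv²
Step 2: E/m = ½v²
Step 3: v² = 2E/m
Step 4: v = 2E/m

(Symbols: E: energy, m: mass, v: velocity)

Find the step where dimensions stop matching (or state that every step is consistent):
Step 4

Step 1: E = ½mv² → LHS [L^2 M T^-2], RHS [L^2 M T^-2] ✓
Step 2: E/m = ½v² → LHS [L^2 T^-2], RHS [L^2 T^-2] ✓
Step 3: v² = 2E/m → LHS [L^2 T^-2], RHS [L^2 T^-2] ✓
Step 4: v = 2E/m → LHS [L T^-1], RHS [L^2 T^-2] ✗

The first dimensional inconsistency appears in step 4: v = 2E/m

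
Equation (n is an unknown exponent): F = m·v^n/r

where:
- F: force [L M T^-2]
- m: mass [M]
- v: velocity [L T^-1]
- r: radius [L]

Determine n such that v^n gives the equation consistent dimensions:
n = 2

F has dimensions [L M T^-2]; v has dimensions [L T^-1].
The rest of the RHS has dimensions [L^-1 M], so v^n must supply [L^2 T^-2].
With n = 2: m·v^2/r has dimensions [L M T^-2], matching the LHS ✓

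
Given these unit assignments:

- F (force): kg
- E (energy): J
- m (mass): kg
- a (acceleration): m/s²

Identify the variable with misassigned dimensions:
F

The variable F (force) should have units N, not kg.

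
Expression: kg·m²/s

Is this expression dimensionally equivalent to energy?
No

The expression kg·m²/s has dimensions [L^2 M T^-1], but energy has dimensions [L^2 M T^-2].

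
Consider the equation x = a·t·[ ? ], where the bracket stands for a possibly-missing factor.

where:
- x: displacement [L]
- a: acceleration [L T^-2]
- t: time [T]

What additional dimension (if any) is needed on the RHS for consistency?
[T] — time (e.g. t)

x has dimensions [L]; a·t has dimensions [L T^-1].
The bracketed factor must supply [L] / [L T^-1] = [T].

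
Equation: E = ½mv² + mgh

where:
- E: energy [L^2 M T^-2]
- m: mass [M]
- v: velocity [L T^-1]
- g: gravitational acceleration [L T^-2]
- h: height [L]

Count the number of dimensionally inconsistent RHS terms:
0

LHS E: [L^2 M T^-2]
- ½mv²: [L^2 M T^-2] ✓
- mgh: [L^2 M T^-2] ✓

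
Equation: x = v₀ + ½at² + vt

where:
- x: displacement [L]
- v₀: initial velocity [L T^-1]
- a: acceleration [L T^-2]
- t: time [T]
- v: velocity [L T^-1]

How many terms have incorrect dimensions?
1

LHS x: [L]
- v₀: [L T^-1] ✗
- ½at²: [L] ✓
- vt: [L] ✓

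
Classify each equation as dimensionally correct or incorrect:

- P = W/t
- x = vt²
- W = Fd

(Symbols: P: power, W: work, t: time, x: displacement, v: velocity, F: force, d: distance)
Dimensionally correct: P = W/t, W = Fd
Dimensionally incorrect: x = vt²
Ordered (correct first, then incorrect): P = W/t, W = Fd, x = vt²

- P = W/t: LHS [L^2 M T^-3], RHS [L^2 M T^-3] → correct ✓
- x = vt²: LHS [L], RHS [L T] → incorrect ✗
- W = Fd: LHS [L^2 M T^-2], RHS [L^2 M T^-2] → correct ✓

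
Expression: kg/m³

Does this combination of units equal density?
Yes

The expression kg/m³ has dimensions [L^-3 M], which is exactly density [L^-3 M].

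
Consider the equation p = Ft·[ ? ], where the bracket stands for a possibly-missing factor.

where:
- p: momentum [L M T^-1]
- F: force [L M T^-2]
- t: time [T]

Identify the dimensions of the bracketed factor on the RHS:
Nothing is missing — the bracketed factor must be dimensionless.

p has dimensions [L M T^-1] and Ft already has dimensions [L M T^-1], so p = Ft is dimensionally complete.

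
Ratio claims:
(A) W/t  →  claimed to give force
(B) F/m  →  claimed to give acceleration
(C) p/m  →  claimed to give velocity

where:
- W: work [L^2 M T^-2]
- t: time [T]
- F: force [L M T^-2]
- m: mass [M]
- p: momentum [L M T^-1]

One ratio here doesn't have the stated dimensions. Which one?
(A) W/t does not give force

(A) W/t: [L^2 M T^-3] ≠ force [L M T^-2] ✗
(B) F/m: [L T^-2] = acceleration [L T^-2] ✓
(C) p/m: [L T^-1] = velocity [L T^-1] ✓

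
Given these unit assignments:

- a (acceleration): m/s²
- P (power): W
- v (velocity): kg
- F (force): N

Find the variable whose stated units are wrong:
v

The variable v (velocity) should have units m/s, not kg.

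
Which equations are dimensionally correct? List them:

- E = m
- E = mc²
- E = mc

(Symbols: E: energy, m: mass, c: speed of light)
Dimensionally correct: E = mc²
Dimensionally incorrect: E = m, E = mc
Ordered (correct first, then incorrect): E = mc², E = m, E = mc

- E = m: LHS [L^2 M T^-2], RHS [M] → incorrect ✗
- E = mc²: LHS [L^2 M T^-2], RHS [L^2 M T^-2] → correct ✓
- E = mc: LHS [L^2 M T^-2], RHS [L M T^-1] → incorrect ✗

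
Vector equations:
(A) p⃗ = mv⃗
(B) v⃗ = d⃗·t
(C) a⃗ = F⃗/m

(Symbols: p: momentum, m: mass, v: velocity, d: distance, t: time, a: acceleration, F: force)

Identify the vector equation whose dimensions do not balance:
(B) v⃗ = d⃗·t

(A) p⃗ = mv⃗: LHS [L M T^-1], RHS [L M T^-1] ✓ — mass (scalar) times velocity (vector)
(B) v⃗ = d⃗·t: LHS [L T^-1], RHS [L T] ✗ — velocity is displacement per time; should be d⃗/t
(C) a⃗ = F⃗/m: LHS [L T^-2], RHS [L T^-2] ✓ — force (vector) divided by mass (scalar)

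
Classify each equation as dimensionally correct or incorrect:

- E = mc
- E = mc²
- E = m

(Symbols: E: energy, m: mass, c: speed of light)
Dimensionally correct: E = mc²
Dimensionally incorrect: E = mc, E = m
Ordered (correct first, then incorrect): E = mc², E = mc, E = m

- E = mc: LHS [L^2 M T^-2], RHS [L M T^-1] → incorrect ✗
- E = mc²: LHS [L^2 M T^-2], RHS [L^2 M T^-2] → correct ✓
- E = m: LHS [L^2 M T^-2], RHS [M] → incorrect ✗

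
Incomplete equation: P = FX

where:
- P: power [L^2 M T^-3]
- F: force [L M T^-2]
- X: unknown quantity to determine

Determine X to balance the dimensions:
X = v (velocity), dimensions [L T^-1]

P has dimensions [L^2 M T^-3]; the rest of the RHS (F) has dimensions [L M T^-2].
So X must have dimensions [L T^-1] — X = v (velocity).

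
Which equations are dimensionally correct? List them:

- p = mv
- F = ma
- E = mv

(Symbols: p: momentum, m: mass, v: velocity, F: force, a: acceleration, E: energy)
Dimensionally correct: p = mv, F = ma
Dimensionally incorrect: E = mv
Ordered (correct first, then incorrect): p = mv, F = ma, E = mv

- p = mv: LHS [L M T^-1], RHS [L M T^-1] → correct ✓
- F = ma: LHS [L M T^-2], RHS [L M T^-2] → correct ✓
- E = mv: LHS [L^2 M T^-2], RHS [L M T^-1] → incorrect ✗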